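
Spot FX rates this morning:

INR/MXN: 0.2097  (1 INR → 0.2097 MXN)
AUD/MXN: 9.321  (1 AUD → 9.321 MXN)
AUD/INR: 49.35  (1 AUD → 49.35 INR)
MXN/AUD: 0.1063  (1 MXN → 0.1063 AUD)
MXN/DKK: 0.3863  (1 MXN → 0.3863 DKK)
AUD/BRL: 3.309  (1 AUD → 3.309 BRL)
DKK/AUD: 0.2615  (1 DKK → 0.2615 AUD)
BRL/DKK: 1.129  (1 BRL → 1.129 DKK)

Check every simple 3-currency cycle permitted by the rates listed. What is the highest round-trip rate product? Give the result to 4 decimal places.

1.1001

MXN→AUD→INR→MXN: 0.1063 × 49.35 × 0.2097 = 1.10007
DKK→AUD→BRL→DKK: 0.2615 × 3.309 × 1.129 = 0.97693
MXN→DKK→AUD→MXN: 0.3863 × 0.2615 × 9.321 = 0.94158
Maximum is MXN→AUD→INR→MXN at 1.1001; arbitrage exists.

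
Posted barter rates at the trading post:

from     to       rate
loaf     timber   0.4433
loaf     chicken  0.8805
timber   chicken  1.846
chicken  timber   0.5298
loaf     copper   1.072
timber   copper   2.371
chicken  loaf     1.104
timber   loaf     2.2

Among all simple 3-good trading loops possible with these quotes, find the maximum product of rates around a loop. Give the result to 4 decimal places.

timber→loaf→chicken→timber: 2.2 × 0.8805 × 0.5298 = 1.02628
timber→chicken→loaf→timber: 1.846 × 1.104 × 0.4433 = 0.90344
Maximum is timber→loaf→chicken→timber at 1.0263; arbitrage exists.

1.0263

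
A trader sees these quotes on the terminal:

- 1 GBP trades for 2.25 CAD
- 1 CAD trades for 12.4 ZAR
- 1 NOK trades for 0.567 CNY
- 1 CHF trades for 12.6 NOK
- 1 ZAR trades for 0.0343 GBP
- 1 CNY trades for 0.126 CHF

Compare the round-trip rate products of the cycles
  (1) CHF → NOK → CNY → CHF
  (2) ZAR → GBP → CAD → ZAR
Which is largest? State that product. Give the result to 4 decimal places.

(1) 12.6 × 0.567 × 0.126 = 0.90017
(2) 0.0343 × 2.25 × 12.4 = 0.95697
Highest is cycle (2) at 0.9570 (≤1, no arbitrage).

0.9570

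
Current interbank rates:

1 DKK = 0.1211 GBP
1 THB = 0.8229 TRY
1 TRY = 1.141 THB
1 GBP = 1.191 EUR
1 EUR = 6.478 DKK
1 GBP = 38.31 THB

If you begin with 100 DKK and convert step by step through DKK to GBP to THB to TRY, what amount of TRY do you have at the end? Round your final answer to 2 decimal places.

100 DKK × 0.1211 = 12.11 GBP
12.11 GBP × 38.31 = 463.9341 THB
463.9341 THB × 0.8229 = 381.77137089 TRY

381.77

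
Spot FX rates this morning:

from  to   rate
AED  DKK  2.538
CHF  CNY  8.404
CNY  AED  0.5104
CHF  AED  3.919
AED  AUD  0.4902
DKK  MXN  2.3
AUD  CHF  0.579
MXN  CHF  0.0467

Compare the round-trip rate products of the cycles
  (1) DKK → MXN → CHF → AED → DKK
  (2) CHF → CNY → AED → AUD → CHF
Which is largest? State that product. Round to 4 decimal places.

1.2174

(1) 2.3 × 0.0467 × 3.919 × 2.538 = 1.06835
(2) 8.404 × 0.5104 × 0.4902 × 0.579 = 1.21744
Highest is cycle (2) at 1.2174 (>1, arbitrage).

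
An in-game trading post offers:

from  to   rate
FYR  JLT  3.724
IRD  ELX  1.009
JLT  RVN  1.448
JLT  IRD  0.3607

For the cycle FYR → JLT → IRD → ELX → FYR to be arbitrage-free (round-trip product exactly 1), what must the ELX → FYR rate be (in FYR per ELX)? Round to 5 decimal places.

0.73782

Known legs of the cycle: 3.724 × 0.3607 × 1.009 = 1.3553360212
For no arbitrage the full-cycle product must be 1, so the missing rate is 1 / 1.3553360212 ≈ 0.7378244.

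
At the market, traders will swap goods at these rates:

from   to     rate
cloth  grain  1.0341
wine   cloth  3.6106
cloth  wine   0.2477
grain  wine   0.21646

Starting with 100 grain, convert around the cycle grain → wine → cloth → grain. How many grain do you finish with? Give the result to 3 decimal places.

80.820

100 grain × 0.21646 = 21.646 wine
21.646 wine × 3.6106 = 78.1550476 cloth
78.1550476 cloth × 1.0341 = 80.82013472316 grain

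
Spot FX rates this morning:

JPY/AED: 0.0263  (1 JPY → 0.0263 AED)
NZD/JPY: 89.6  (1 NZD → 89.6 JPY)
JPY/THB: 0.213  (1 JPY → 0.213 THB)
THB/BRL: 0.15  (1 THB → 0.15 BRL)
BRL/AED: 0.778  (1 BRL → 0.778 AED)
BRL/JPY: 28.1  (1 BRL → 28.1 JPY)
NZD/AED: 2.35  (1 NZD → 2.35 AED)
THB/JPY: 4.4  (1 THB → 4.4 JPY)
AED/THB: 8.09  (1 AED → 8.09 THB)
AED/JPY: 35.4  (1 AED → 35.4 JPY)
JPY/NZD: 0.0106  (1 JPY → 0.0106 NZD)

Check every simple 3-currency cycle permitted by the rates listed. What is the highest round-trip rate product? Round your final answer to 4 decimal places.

0.9441

AED→THB→BRL→AED: 8.09 × 0.15 × 0.778 = 0.94410
AED→THB→JPY→AED: 8.09 × 4.4 × 0.0263 = 0.93617
BRL→JPY→THB→BRL: 28.1 × 0.213 × 0.15 = 0.89780
NZD→AED→JPY→NZD: 2.35 × 35.4 × 0.0106 = 0.88181
Maximum is AED→THB→BRL→AED at 0.9441; no arbitrage — every cycle loses value.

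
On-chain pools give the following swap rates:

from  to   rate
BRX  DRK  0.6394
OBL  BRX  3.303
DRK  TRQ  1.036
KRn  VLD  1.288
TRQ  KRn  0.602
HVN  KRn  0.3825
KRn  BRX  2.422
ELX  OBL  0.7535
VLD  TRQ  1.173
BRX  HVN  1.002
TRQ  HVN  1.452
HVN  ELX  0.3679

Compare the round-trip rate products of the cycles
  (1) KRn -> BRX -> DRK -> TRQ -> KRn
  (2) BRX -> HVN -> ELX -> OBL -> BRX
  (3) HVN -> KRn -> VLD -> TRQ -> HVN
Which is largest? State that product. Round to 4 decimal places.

0.9658

(1) 2.422 × 0.6394 × 1.036 × 0.602 = 0.96584
(2) 1.002 × 0.3679 × 0.7535 × 3.303 = 0.91746
(3) 0.3825 × 1.288 × 1.173 × 1.452 = 0.83910
Highest is cycle (1) at 0.9658 (≤1, no arbitrage).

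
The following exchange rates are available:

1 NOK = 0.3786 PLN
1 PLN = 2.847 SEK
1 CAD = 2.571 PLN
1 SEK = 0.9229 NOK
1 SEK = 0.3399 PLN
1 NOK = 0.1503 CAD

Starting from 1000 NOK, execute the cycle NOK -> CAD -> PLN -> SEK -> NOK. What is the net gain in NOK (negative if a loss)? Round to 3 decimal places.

15.321

1000 NOK × 0.1503 = 150.3 CAD
150.3 CAD × 2.571 = 386.4213 PLN
386.4213 PLN × 2.847 = 1100.1414411 SEK
1100.1414411 SEK × 0.9229 = 1015.32053599119 NOK
Net change: 1015.32053599119 − 1000 = 15.32053599119 NOK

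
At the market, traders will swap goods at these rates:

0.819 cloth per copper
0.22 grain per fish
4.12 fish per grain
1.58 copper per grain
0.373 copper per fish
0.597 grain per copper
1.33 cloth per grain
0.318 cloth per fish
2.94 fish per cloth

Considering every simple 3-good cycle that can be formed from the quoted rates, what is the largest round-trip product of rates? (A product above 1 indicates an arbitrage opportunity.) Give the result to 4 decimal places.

0.9174

fish→copper→grain→fish: 0.373 × 0.597 × 4.12 = 0.91745
fish→copper→cloth→fish: 0.373 × 0.819 × 2.94 = 0.89813
fish→grain→cloth→fish: 0.22 × 1.33 × 2.94 = 0.86024
Maximum is fish→copper→grain→fish at 0.9174; no arbitrage — every cycle loses value.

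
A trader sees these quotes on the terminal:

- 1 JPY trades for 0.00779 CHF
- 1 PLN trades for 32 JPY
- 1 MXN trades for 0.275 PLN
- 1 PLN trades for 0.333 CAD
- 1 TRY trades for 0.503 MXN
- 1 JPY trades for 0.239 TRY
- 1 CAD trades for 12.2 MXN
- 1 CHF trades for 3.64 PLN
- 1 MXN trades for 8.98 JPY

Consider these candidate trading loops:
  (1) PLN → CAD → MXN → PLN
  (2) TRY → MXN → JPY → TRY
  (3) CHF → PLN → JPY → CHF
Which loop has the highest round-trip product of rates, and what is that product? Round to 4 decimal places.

1.1172

(1) 0.333 × 12.2 × 0.275 = 1.11722
(2) 0.503 × 8.98 × 0.239 = 1.07955
(3) 3.64 × 32 × 0.00779 = 0.90738
Highest is cycle (1) at 1.1172 (>1, arbitrage).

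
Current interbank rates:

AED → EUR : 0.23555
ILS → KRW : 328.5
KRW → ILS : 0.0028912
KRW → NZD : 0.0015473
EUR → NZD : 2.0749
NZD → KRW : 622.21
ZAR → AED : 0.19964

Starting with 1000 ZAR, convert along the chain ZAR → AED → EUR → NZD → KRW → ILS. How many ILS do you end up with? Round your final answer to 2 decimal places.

175.53

1000 ZAR × 0.19964 = 199.64 AED
199.64 AED × 0.23555 = 47.025202 EUR
47.025202 EUR × 2.0749 = 97.5725916298 NZD
97.5725916298 NZD × 622.21 = 60710.642237977858 KRW
60710.642237977858 KRW × 0.0028912 = 175.5266088384415830496 ILS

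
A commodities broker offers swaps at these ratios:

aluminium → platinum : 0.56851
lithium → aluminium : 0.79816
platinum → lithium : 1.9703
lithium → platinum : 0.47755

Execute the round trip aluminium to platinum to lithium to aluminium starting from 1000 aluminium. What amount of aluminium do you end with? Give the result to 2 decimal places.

894.05

1000 aluminium × 0.56851 = 568.51 platinum
568.51 platinum × 1.9703 = 1120.135253 lithium
1120.135253 lithium × 0.79816 = 894.04715353448 aluminium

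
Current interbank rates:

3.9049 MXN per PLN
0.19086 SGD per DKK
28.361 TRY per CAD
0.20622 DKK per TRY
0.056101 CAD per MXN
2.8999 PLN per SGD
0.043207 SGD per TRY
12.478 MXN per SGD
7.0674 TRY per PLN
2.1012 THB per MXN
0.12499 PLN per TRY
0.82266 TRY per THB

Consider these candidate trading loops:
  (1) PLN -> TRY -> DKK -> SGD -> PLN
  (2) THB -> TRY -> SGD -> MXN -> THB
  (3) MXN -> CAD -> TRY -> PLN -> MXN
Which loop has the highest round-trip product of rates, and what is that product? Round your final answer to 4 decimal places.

(1) 7.0674 × 0.20622 × 0.19086 × 2.8999 = 0.80666
(2) 0.82266 × 0.043207 × 12.478 × 2.1012 = 0.93194
(3) 0.056101 × 28.361 × 0.12499 × 3.9049 = 0.77656
Highest is cycle (2) at 0.9319 (≤1, no arbitrage).

0.9319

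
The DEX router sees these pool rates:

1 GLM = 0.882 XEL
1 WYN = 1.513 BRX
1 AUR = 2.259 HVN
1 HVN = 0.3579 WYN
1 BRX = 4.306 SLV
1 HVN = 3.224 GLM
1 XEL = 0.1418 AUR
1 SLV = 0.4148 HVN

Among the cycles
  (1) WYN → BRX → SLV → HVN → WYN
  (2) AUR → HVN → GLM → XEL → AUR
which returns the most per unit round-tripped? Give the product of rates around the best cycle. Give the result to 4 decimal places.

(1) 1.513 × 4.306 × 0.4148 × 0.3579 = 0.96719
(2) 2.259 × 3.224 × 0.882 × 0.1418 = 0.91087
Highest is cycle (1) at 0.9672 (≤1, no arbitrage).

0.9672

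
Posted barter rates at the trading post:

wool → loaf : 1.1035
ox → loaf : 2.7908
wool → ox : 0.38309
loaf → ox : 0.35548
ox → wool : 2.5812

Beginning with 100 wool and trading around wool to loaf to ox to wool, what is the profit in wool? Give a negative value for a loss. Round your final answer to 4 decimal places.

1.2533

100 wool × 1.1035 = 110.35 loaf
110.35 loaf × 0.35548 = 39.227218 ox
39.227218 ox × 2.5812 = 101.2532951016 wool
Net change: 101.2532951016 − 100 = 1.2532951016 wool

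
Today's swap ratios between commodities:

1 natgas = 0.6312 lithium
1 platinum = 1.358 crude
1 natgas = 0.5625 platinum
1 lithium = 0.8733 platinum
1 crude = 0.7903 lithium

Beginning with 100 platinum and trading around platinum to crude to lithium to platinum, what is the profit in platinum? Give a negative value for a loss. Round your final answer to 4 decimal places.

100 platinum × 1.358 = 135.8 crude
135.8 crude × 0.7903 = 107.32274 lithium
107.32274 lithium × 0.8733 = 93.724948842 platinum
Net change: 93.724948842 − 100 = -6.275051158 platinum

-6.2751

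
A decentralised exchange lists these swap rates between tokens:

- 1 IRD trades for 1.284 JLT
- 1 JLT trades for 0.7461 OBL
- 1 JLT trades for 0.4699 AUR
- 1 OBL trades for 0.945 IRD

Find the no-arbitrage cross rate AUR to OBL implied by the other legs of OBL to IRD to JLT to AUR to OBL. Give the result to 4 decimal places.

1.7539

Known legs of the cycle: 0.945 × 1.284 × 0.4699 = 0.570167262
For no arbitrage the full-cycle product must be 1, so the missing rate is 1 / 0.570167262 ≈ 1.753871.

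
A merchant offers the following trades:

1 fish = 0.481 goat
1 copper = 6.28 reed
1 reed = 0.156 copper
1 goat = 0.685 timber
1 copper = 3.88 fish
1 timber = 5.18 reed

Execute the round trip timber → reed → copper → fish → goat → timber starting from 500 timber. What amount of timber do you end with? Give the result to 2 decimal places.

500 timber × 5.18 = 2590 reed
2590 reed × 0.156 = 404.04 copper
404.04 copper × 3.88 = 1567.6752 fish
1567.6752 fish × 0.481 = 754.0517712 goat
754.0517712 goat × 0.685 = 516.525463272 timber

516.53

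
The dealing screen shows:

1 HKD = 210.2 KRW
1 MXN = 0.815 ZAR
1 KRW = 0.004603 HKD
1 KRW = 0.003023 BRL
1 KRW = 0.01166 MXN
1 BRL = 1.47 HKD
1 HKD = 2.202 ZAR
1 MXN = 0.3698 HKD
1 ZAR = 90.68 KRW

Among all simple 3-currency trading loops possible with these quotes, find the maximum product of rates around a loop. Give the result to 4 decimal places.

KRW→BRL→HKD→KRW: 0.003023 × 1.47 × 210.2 = 0.93409
KRW→HKD→ZAR→KRW: 0.004603 × 2.202 × 90.68 = 0.91911
KRW→MXN→HKD→KRW: 0.01166 × 0.3698 × 210.2 = 0.90635
KRW→MXN→ZAR→KRW: 0.01166 × 0.815 × 90.68 = 0.86172
Maximum is KRW→BRL→HKD→KRW at 0.9341; no arbitrage — every cycle loses value.

0.9341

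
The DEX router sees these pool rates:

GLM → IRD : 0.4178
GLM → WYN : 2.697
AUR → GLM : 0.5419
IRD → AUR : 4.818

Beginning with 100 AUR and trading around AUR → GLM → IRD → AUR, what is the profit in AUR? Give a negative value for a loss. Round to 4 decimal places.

9.0823

100 AUR × 0.5419 = 54.19 GLM
54.19 GLM × 0.4178 = 22.640582 IRD
22.640582 IRD × 4.818 = 109.082324076 AUR
Net change: 109.082324076 − 100 = 9.082324076 AUR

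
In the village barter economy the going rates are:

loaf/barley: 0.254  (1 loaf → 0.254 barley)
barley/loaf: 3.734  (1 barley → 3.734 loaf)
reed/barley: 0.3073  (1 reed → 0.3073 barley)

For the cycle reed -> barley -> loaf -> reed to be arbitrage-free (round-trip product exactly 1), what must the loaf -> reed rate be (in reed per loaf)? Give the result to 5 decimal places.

Known legs of the cycle: 0.3073 × 3.734 = 1.1474582
For no arbitrage the full-cycle product must be 1, so the missing rate is 1 / 1.1474582 ≈ 0.8714914.

0.87149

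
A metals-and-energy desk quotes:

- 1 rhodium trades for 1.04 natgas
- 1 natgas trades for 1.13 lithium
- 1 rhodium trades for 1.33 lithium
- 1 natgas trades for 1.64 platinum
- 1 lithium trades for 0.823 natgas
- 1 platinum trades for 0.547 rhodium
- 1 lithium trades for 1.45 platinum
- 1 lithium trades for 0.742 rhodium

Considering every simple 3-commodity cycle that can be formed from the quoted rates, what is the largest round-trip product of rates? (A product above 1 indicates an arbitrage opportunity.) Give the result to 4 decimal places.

platinum→rhodium→lithium→platinum: 0.547 × 1.33 × 1.45 = 1.05489
natgas→platinum→rhodium→natgas: 1.64 × 0.547 × 1.04 = 0.93296
natgas→lithium→rhodium→natgas: 1.13 × 0.742 × 1.04 = 0.87200
Maximum is platinum→rhodium→lithium→platinum at 1.0549; arbitrage exists.

1.0549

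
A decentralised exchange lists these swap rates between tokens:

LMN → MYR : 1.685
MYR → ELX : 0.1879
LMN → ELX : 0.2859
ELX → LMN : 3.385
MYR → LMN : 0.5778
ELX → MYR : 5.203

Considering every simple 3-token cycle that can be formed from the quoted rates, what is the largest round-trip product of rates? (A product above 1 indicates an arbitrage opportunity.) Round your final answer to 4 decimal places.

LMN→MYR→ELX→LMN: 1.685 × 0.1879 × 3.385 = 1.07173
LMN→ELX→MYR→LMN: 0.2859 × 5.203 × 0.5778 = 0.85950
Maximum is LMN→MYR→ELX→LMN at 1.0717; arbitrage exists.

1.0717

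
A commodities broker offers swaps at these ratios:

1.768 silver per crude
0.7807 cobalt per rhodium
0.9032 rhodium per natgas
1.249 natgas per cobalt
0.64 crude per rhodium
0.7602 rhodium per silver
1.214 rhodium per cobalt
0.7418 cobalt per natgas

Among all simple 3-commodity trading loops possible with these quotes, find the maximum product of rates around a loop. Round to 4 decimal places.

0.8807

rhodium→cobalt→natgas→rhodium: 0.7807 × 1.249 × 0.9032 = 0.88071
rhodium→crude→silver→rhodium: 0.64 × 1.768 × 0.7602 = 0.86018
Maximum is rhodium→cobalt→natgas→rhodium at 0.8807; no arbitrage — every cycle loses value.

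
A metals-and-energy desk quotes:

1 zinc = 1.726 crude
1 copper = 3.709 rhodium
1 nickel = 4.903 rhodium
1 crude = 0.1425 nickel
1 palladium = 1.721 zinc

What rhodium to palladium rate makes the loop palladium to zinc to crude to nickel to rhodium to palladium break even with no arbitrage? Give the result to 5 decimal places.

Known legs of the cycle: 1.721 × 1.726 × 0.1425 × 4.903 = 2.075383785165
For no arbitrage the full-cycle product must be 1, so the missing rate is 1 / 2.075383785165 ≈ 0.4818386.

0.48184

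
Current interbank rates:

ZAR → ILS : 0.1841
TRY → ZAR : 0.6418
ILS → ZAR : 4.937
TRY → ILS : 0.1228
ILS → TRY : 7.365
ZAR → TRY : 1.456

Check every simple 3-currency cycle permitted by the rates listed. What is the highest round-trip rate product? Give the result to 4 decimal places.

0.8827

ZAR→TRY→ILS→ZAR: 1.456 × 0.1228 × 4.937 = 0.88272
ZAR→ILS→TRY→ZAR: 0.1841 × 7.365 × 0.6418 = 0.87021
Maximum is ZAR→TRY→ILS→ZAR at 0.8827; no arbitrage — every cycle loses value.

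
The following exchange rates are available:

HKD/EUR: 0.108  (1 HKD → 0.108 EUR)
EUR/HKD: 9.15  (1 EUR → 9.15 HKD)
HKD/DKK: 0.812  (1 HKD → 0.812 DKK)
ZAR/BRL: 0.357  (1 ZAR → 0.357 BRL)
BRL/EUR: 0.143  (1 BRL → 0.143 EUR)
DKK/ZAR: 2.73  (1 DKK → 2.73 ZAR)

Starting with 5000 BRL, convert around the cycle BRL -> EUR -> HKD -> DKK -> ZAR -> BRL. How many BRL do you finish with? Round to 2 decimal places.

5000 BRL × 0.143 = 715 EUR
715 EUR × 9.15 = 6542.25 HKD
6542.25 HKD × 0.812 = 5312.307 DKK
5312.307 DKK × 2.73 = 14502.59811 ZAR
14502.59811 ZAR × 0.357 = 5177.42752527 BRL

5177.43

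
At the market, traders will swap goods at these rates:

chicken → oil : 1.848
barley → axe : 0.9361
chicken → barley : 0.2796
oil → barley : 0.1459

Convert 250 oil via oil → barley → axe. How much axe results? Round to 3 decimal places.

250 oil × 0.1459 = 36.475 barley
36.475 barley × 0.9361 = 34.1442475 axe

34.144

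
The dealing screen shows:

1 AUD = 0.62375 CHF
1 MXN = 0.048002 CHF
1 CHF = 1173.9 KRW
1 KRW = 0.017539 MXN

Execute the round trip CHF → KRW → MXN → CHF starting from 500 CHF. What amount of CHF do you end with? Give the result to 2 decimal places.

494.16

500 CHF × 1173.9 = 586950 KRW
586950 KRW × 0.017539 = 10294.51605 MXN
10294.51605 MXN × 0.048002 = 494.1573594321 CHF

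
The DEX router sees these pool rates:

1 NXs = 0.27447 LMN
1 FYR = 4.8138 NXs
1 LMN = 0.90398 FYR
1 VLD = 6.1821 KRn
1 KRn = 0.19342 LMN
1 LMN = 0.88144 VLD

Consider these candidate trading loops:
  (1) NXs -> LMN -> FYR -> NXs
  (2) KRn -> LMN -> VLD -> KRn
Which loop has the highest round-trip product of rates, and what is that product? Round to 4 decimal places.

1.1944

(1) 0.27447 × 0.90398 × 4.8138 = 1.19438
(2) 0.19342 × 0.88144 × 6.1821 = 1.05397
Highest is cycle (1) at 1.1944 (>1, arbitrage).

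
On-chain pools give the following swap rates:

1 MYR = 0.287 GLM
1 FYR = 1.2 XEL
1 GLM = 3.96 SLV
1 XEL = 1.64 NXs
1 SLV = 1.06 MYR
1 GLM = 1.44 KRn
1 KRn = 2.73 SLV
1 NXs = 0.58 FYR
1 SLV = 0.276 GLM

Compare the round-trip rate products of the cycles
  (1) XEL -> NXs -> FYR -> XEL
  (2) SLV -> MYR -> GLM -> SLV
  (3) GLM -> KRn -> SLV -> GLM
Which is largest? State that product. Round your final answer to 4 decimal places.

1.2047

(1) 1.64 × 0.58 × 1.2 = 1.14144
(2) 1.06 × 0.287 × 3.96 = 1.20471
(3) 1.44 × 2.73 × 0.276 = 1.08501
Highest is cycle (2) at 1.2047 (>1, arbitrage).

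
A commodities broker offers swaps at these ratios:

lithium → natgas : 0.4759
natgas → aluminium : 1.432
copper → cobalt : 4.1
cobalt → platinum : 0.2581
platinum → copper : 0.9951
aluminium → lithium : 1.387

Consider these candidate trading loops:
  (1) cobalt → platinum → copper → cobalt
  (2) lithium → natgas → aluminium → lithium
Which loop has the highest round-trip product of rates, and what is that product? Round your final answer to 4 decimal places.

1.0530

(1) 0.2581 × 0.9951 × 4.1 = 1.05302
(2) 0.4759 × 1.432 × 1.387 = 0.94522
Highest is cycle (1) at 1.0530 (>1, arbitrage).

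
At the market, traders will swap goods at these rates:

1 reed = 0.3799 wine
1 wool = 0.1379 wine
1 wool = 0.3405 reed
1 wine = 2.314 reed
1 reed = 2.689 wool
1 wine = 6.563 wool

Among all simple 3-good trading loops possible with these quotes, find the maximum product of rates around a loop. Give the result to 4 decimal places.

0.8581

wine→reed→wool→wine: 2.314 × 2.689 × 0.1379 = 0.85806
wine→wool→reed→wine: 6.563 × 0.3405 × 0.3799 = 0.84896
Maximum is wine→reed→wool→wine at 0.8581; no arbitrage — every cycle loses value.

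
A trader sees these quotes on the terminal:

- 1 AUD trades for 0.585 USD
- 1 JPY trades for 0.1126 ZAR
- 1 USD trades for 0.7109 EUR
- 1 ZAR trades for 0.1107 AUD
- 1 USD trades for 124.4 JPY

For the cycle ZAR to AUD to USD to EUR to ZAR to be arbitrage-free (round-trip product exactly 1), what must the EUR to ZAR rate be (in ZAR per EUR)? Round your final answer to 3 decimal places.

21.721

Known legs of the cycle: 0.1107 × 0.585 × 0.7109 = 0.04603752855
For no arbitrage the full-cycle product must be 1, so the missing rate is 1 / 0.04603752855 ≈ 21.72141.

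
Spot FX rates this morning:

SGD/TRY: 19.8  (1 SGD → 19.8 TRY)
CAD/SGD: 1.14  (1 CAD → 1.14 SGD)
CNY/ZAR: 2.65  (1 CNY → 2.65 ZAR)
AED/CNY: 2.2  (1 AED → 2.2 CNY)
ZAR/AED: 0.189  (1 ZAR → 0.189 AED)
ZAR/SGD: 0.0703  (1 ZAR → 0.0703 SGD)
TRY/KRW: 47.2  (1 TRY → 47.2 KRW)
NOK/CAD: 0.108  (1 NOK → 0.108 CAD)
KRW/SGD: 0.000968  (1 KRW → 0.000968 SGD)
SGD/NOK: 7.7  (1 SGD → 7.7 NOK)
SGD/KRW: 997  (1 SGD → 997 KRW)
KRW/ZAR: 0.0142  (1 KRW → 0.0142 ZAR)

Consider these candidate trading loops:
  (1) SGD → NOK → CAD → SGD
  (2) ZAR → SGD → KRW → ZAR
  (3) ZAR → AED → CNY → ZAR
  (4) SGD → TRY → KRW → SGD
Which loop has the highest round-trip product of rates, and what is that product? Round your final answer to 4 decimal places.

1.1019

(1) 7.7 × 0.108 × 1.14 = 0.94802
(2) 0.0703 × 997 × 0.0142 = 0.99527
(3) 0.189 × 2.2 × 2.65 = 1.10187
(4) 19.8 × 47.2 × 0.000968 = 0.90465
Highest is cycle (3) at 1.1019 (>1, arbitrage).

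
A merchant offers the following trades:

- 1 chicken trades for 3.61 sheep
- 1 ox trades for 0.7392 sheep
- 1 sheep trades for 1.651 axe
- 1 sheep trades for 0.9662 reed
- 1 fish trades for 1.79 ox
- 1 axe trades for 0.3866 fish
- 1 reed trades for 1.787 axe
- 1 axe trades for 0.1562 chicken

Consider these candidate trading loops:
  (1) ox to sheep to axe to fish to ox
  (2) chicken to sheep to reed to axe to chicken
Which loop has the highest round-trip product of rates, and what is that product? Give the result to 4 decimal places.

0.9736

(1) 0.7392 × 1.651 × 0.3866 × 1.79 = 0.84455
(2) 3.61 × 0.9662 × 1.787 × 0.1562 = 0.97360
Highest is cycle (2) at 0.9736 (≤1, no arbitrage).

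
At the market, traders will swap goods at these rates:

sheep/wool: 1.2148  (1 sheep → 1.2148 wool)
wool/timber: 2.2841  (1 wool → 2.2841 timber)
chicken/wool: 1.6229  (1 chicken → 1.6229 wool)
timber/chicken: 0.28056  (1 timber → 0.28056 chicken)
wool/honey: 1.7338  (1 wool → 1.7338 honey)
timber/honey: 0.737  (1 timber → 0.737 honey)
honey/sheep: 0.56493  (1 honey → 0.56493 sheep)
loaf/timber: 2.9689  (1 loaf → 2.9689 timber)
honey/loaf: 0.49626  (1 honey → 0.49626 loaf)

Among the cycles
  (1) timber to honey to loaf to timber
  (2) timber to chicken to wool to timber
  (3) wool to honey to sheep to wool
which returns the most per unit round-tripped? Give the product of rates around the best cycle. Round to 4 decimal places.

(1) 0.737 × 0.49626 × 2.9689 = 1.08586
(2) 0.28056 × 1.6229 × 2.2841 = 1.04000
(3) 1.7338 × 0.56493 × 1.2148 = 1.18987
Highest is cycle (3) at 1.1899 (>1, arbitrage).

1.1899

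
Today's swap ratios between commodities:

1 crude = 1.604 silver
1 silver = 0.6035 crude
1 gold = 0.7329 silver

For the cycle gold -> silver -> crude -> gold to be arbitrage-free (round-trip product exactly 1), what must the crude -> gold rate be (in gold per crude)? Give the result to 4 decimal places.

Known legs of the cycle: 0.7329 × 0.6035 = 0.44230515
For no arbitrage the full-cycle product must be 1, so the missing rate is 1 / 0.44230515 ≈ 2.260883.

2.2609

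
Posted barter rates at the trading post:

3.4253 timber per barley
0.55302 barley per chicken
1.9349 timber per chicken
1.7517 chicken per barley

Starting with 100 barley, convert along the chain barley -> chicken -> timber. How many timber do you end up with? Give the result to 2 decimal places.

100 barley × 1.7517 = 175.17 chicken
175.17 chicken × 1.9349 = 338.936433 timber

338.94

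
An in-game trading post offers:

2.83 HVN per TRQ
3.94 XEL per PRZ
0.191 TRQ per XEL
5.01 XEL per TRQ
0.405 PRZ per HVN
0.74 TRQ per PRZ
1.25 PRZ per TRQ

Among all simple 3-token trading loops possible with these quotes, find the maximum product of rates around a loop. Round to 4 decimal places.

XEL→TRQ→PRZ→XEL: 0.191 × 1.25 × 3.94 = 0.94068
HVN→PRZ→TRQ→HVN: 0.405 × 0.74 × 2.83 = 0.84815
Maximum is XEL→TRQ→PRZ→XEL at 0.9407; no arbitrage — every cycle loses value.

0.9407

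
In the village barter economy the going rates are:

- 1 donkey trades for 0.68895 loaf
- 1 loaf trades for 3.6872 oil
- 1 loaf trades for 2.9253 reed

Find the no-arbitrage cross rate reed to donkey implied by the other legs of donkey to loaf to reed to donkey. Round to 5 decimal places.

Known legs of the cycle: 0.68895 × 2.9253 = 2.015385435
For no arbitrage the full-cycle product must be 1, so the missing rate is 1 / 2.015385435 ≈ 0.4961830.

0.49618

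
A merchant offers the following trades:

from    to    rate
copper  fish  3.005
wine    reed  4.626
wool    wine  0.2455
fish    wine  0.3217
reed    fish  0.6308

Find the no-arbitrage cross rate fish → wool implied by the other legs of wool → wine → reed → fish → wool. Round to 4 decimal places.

1.3959

Known legs of the cycle: 0.2455 × 4.626 × 0.6308 = 0.7163888364
For no arbitrage the full-cycle product must be 1, so the missing rate is 1 / 0.7163888364 ≈ 1.395890.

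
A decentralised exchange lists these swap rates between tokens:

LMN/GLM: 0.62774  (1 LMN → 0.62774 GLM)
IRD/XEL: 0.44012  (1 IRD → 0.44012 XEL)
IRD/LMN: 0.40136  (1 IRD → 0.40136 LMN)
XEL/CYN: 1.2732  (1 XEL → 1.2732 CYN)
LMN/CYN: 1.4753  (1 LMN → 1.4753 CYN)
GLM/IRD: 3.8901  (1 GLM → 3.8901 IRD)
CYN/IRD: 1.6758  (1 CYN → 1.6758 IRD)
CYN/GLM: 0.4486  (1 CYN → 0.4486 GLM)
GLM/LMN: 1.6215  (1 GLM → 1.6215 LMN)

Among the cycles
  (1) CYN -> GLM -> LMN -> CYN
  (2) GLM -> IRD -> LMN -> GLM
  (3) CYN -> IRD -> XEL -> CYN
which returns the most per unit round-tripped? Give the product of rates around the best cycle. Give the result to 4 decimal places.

(1) 0.4486 × 1.6215 × 1.4753 = 1.07314
(2) 3.8901 × 0.40136 × 0.62774 = 0.98011
(3) 1.6758 × 0.44012 × 1.2732 = 0.93905
Highest is cycle (1) at 1.0731 (>1, arbitrage).

1.0731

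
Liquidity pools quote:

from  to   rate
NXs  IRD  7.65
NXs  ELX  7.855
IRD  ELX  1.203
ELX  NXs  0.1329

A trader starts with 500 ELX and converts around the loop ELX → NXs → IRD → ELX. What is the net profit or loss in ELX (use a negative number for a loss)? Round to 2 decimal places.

500 ELX × 0.1329 = 66.45 NXs
66.45 NXs × 7.65 = 508.3425 IRD
508.3425 IRD × 1.203 = 611.5360275 ELX
Net change: 611.5360275 − 500 = 111.5360275 ELX

111.54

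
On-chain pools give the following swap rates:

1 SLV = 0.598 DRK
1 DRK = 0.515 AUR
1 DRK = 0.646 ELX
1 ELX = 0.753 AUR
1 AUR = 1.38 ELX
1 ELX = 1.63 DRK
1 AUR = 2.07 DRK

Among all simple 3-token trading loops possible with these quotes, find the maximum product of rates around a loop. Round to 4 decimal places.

ELX→DRK→AUR→ELX: 1.63 × 0.515 × 1.38 = 1.15844
ELX→AUR→DRK→ELX: 0.753 × 2.07 × 0.646 = 1.00693
Maximum is ELX→DRK→AUR→ELX at 1.1584; arbitrage exists.

1.1584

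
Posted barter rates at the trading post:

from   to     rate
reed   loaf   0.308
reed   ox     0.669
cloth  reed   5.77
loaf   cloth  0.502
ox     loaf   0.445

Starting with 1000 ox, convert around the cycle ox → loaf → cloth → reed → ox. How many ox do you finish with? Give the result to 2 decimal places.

1000 ox × 0.445 = 445 loaf
445 loaf × 0.502 = 223.39 cloth
223.39 cloth × 5.77 = 1288.9603 reed
1288.9603 reed × 0.669 = 862.3144407 ox

862.31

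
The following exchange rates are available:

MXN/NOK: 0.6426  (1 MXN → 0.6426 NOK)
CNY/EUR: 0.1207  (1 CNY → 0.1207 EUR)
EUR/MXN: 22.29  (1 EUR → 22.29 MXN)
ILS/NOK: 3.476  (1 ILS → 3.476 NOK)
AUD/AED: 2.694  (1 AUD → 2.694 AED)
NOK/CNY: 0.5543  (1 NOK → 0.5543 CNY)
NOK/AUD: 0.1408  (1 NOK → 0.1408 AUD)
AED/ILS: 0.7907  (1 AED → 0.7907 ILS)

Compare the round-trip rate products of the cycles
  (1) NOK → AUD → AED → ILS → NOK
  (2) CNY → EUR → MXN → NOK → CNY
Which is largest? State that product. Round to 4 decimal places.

1.0425

(1) 0.1408 × 2.694 × 0.7907 × 3.476 = 1.04254
(2) 0.1207 × 22.29 × 0.6426 × 0.5543 = 0.95830
Highest is cycle (1) at 1.0425 (>1, arbitrage).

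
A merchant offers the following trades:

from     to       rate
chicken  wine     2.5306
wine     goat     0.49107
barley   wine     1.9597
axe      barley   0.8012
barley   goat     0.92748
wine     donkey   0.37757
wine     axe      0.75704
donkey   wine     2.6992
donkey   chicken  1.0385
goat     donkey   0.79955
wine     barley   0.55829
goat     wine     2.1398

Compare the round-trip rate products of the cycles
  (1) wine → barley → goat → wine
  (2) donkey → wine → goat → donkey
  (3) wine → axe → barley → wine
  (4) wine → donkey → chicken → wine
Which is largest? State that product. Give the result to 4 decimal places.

1.1886

(1) 0.55829 × 0.92748 × 2.1398 = 1.10799
(2) 2.6992 × 0.49107 × 0.79955 = 1.05980
(3) 0.75704 × 0.8012 × 1.9597 = 1.18864
(4) 0.37757 × 1.0385 × 2.5306 = 0.99226
Highest is cycle (3) at 1.1886 (>1, arbitrage).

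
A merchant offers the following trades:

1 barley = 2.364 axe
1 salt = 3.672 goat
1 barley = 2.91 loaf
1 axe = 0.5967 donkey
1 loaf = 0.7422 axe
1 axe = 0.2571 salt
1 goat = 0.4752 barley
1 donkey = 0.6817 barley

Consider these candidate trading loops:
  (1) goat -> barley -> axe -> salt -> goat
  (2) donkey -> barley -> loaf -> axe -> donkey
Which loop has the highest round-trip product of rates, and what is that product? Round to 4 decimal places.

(1) 0.4752 × 2.364 × 0.2571 × 3.672 = 1.06054
(2) 0.6817 × 2.91 × 0.7422 × 0.5967 = 0.87854
Highest is cycle (1) at 1.0605 (>1, arbitrage).

1.0605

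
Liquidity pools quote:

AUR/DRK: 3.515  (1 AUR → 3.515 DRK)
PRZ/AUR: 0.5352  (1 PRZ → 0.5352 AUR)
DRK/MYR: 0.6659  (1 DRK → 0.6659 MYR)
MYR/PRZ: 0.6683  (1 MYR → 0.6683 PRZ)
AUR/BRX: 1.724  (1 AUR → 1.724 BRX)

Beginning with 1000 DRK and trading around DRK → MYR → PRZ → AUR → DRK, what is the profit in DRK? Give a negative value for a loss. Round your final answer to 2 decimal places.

1000 DRK × 0.6659 = 665.9 MYR
665.9 MYR × 0.6683 = 445.02097 PRZ
445.02097 PRZ × 0.5352 = 238.175223144 AUR
238.175223144 AUR × 3.515 = 837.18590935116 DRK
Net change: 837.18590935116 − 1000 = -162.81409064884 DRK

-162.81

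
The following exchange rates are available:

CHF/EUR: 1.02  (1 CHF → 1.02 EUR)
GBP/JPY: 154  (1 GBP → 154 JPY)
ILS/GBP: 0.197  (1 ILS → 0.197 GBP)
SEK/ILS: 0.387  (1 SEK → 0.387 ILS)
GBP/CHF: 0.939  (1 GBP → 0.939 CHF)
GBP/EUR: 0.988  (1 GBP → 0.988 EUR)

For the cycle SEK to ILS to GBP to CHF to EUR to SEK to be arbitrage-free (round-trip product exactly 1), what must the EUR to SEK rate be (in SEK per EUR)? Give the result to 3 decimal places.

13.695

Known legs of the cycle: 0.387 × 0.197 × 0.939 × 1.02 = 0.07302018942
For no arbitrage the full-cycle product must be 1, so the missing rate is 1 / 0.07302018942 ≈ 13.69484.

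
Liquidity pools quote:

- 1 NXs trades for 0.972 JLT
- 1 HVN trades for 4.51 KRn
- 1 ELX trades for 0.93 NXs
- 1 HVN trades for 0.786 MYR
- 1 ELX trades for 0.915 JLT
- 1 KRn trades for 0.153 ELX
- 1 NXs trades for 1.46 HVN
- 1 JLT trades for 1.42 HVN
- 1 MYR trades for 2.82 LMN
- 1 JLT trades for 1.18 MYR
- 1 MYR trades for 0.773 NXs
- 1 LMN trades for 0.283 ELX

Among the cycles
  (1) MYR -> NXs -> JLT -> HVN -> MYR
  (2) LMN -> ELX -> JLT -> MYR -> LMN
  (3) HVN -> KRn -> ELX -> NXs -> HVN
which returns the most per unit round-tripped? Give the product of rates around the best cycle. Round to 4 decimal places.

0.9369

(1) 0.773 × 0.972 × 1.42 × 0.786 = 0.83860
(2) 0.283 × 0.915 × 1.18 × 2.82 = 0.86167
(3) 4.51 × 0.153 × 0.93 × 1.46 = 0.93692
Highest is cycle (3) at 0.9369 (≤1, no arbitrage).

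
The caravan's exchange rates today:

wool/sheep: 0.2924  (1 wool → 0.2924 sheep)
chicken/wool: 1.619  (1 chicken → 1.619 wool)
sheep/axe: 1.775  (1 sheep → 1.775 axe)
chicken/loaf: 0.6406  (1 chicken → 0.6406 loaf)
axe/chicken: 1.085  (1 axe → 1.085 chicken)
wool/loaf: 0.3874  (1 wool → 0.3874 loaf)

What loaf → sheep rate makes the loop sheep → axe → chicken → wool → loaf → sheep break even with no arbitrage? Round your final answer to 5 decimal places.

0.82788

Known legs of the cycle: 1.775 × 1.085 × 1.619 × 0.3874 = 1.207909955525
For no arbitrage the full-cycle product must be 1, so the missing rate is 1 / 1.207909955525 ≈ 0.8278763.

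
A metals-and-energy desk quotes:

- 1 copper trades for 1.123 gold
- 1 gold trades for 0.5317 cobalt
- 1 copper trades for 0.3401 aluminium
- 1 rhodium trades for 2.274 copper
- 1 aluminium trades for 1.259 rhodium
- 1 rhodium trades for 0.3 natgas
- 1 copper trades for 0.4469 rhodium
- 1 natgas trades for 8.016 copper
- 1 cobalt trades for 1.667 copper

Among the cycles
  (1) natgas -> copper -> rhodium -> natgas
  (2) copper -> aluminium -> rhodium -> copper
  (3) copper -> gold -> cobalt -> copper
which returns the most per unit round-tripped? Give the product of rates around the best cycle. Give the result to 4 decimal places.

(1) 8.016 × 0.4469 × 0.3 = 1.07471
(2) 0.3401 × 1.259 × 2.274 = 0.97369
(3) 1.123 × 0.5317 × 1.667 = 0.99536
Highest is cycle (1) at 1.0747 (>1, arbitrage).

1.0747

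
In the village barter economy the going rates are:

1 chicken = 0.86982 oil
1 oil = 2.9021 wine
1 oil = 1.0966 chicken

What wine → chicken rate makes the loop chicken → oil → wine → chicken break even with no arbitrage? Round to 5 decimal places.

Known legs of the cycle: 0.86982 × 2.9021 = 2.524304622
For no arbitrage the full-cycle product must be 1, so the missing rate is 1 / 2.524304622 ≈ 0.3961487.

0.39615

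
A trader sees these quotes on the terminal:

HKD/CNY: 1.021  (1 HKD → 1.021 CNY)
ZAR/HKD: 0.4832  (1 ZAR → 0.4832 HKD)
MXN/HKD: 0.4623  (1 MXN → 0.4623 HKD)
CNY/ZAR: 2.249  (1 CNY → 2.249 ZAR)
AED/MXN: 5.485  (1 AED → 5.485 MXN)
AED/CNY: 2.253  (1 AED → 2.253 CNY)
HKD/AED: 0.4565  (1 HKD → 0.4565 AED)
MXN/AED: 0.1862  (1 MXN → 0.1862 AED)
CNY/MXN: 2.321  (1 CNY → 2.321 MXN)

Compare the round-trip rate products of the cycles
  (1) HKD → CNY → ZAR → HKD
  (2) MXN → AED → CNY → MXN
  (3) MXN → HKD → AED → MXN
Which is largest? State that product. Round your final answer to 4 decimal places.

(1) 1.021 × 2.249 × 0.4832 = 1.10954
(2) 0.1862 × 2.253 × 2.321 = 0.97368
(3) 0.4623 × 0.4565 × 5.485 = 1.15755
Highest is cycle (3) at 1.1576 (>1, arbitrage).

1.1576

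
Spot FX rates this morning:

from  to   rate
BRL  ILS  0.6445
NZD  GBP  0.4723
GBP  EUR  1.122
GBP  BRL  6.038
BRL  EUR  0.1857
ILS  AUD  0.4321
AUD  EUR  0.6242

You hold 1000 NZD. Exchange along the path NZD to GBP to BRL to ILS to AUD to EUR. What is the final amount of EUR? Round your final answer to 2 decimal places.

1000 NZD × 0.4723 = 472.3 GBP
472.3 GBP × 6.038 = 2851.7474 BRL
2851.7474 BRL × 0.6445 = 1837.9511993 ILS
1837.9511993 ILS × 0.4321 = 794.17871321753 AUD
794.17871321753 AUD × 0.6242 = 495.726352790382226 EUR

495.73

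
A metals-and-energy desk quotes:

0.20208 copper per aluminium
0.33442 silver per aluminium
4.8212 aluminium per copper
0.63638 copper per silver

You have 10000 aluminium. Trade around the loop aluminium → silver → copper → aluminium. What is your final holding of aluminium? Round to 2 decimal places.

10000 aluminium × 0.33442 = 3344.2 silver
3344.2 silver × 0.63638 = 2128.181996 copper
2128.181996 copper × 4.8212 = 10260.3910391152 aluminium

10260.39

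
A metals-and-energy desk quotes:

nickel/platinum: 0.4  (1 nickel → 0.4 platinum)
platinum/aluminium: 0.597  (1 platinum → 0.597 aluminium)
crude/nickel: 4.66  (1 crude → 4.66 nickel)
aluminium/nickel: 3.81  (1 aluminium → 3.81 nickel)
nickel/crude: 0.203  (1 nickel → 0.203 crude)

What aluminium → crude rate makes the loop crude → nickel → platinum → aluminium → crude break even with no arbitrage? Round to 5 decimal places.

0.89863

Known legs of the cycle: 4.66 × 0.4 × 0.597 = 1.112808
For no arbitrage the full-cycle product must be 1, so the missing rate is 1 / 1.112808 ≈ 0.8986276.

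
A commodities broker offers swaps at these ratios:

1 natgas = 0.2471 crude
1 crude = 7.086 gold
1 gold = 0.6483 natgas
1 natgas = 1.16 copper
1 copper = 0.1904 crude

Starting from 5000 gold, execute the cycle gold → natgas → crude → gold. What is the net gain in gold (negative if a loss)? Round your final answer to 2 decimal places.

675.71

5000 gold × 0.6483 = 3241.5 natgas
3241.5 natgas × 0.2471 = 800.97465 crude
800.97465 crude × 7.086 = 5675.7063699 gold
Net change: 5675.7063699 − 5000 = 675.7063699 gold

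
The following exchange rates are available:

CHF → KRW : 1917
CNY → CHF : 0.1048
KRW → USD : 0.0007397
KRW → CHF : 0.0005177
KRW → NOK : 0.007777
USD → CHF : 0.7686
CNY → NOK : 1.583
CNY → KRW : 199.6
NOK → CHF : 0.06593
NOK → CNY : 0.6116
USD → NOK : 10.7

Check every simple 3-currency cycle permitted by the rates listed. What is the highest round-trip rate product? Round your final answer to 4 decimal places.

1.0899

CHF→KRW→USD→CHF: 1917 × 0.0007397 × 0.7686 = 1.08988
CHF→KRW→NOK→CHF: 1917 × 0.007777 × 0.06593 = 0.98292
KRW→NOK→CNY→KRW: 0.007777 × 0.6116 × 199.6 = 0.94938
Maximum is CHF→KRW→USD→CHF at 1.0899; arbitrage exists.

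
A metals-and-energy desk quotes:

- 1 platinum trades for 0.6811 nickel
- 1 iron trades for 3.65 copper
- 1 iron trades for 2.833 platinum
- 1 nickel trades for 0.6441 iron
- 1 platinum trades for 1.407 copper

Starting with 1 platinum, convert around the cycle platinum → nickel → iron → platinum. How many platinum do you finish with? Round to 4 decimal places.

1 platinum × 0.6811 = 0.6811 nickel
0.6811 nickel × 0.6441 = 0.43869651 iron
0.43869651 iron × 2.833 = 1.24282721283 platinum

1.2428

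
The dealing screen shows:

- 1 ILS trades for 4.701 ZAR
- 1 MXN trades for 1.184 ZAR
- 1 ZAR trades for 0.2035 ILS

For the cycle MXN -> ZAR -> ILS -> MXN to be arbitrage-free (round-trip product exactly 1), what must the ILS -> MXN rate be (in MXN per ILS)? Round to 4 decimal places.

Known legs of the cycle: 1.184 × 0.2035 = 0.240944
For no arbitrage the full-cycle product must be 1, so the missing rate is 1 / 0.240944 ≈ 4.150342.

4.1503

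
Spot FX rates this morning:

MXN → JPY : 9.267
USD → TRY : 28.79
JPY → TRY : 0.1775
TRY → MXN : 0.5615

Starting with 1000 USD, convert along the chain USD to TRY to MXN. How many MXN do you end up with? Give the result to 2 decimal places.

16165.59

1000 USD × 28.79 = 28790 TRY
28790 TRY × 0.5615 = 16165.585 MXN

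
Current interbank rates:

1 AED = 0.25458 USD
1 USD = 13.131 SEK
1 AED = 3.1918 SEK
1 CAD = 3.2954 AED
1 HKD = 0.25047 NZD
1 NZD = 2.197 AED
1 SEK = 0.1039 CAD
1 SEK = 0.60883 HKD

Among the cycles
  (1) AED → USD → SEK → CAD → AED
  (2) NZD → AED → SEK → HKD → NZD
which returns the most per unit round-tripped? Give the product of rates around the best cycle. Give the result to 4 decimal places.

1.1446

(1) 0.25458 × 13.131 × 0.1039 × 3.2954 = 1.14458
(2) 2.197 × 3.1918 × 0.60883 × 0.25047 = 1.06934
Highest is cycle (1) at 1.1446 (>1, arbitrage).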